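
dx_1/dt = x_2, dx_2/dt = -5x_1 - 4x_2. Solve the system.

Coefficient matrix A = [[0, 1], [-5, -4]].
Characteristic polynomial det(A - λI) = λ^2 + 4λ + 5 = 0.
Eigenvalues λ = -2 ± i (complex conjugate pair).
For λ=-2+i: an eigenvector is (0,1) - i(1,-2) = (0 - i, 1 + 2i).
A real fundamental pair from Re and Im of e^((-2+i)t)v: X_1 = e^(-2t)(cos(t)·(0,1) + sin(t)·(1,-2)), X_2 = e^(-2t)(sin(t)·(0,1) - cos(t)·(1,-2)).
General solution: c_1X_1 + c_2X_2.

x_1(t) = c_1e^(-2t)sin(t) - c_2e^(-2t)cos(t), x_2(t) = -2c_1e^(-2t)sin(t) + c_1e^(-2t)cos(t) + c_2e^(-2t)sin(t) + 2c_2e^(-2t)cos(t)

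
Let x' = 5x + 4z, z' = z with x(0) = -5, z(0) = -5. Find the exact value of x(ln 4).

-10220

A = [[5,4],[0,1]]; eigenvalues λ = 5, 1.
Eigenvectors: (-1,0) for λ=5, (1,-1) for λ=1.
From the initial condition, c_1 = 10, c_2 = 5.
x(ln 4) = (10)(4^5)(-1) + (5)(4^1)(1) = -10220.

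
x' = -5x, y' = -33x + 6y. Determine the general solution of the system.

Coefficient matrix A = [[-5, 0], [-33, 6]].
Characteristic polynomial det(A - λI) = λ^2 - λ - 30 = 0.
Eigenvalues λ = -5, 6.
For λ=-5: (A-λI) row 2 is [-33, 11], so an eigenvector is (-1, -3).
For λ=6: (A-λI) row 1 is [-11, 0], so an eigenvector is (0, -1).
General solution: K_1e^(-5t)(-1,-3) + K_2e^(6t)(0,-1).

x(t) = -K_1e^(-5t), y(t) = -3K_1e^(-5t) - K_2e^(6t)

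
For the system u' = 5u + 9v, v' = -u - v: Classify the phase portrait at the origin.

unstable improper node

A = [[5,9],[-1,-1]]; det(A-λI) = λ^2 - 4λ + 4.
repeated λ = 2 with a single eigenvector.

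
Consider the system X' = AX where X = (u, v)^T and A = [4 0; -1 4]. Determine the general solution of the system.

Coefficient matrix A = [[4, 0], [-1, 4]].
Characteristic polynomial det(A - λI) = λ^2 - 8λ + 16 = 0.
Single eigenvalue λ = 4 with algebraic multiplicity 2.
Eigenvector v = (0,-1); generalized eigenvector w with (A-λI)w=v is (1,-1).
General solution: e^(4t)[K_1·v + K_2·(t·v + w)].

u(t) = K_2e^(4t), v(t) = -K_1e^(4t) - K_2te^(4t) - K_2e^(4t)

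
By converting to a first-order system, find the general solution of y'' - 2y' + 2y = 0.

y(t) = C_1e^(t)cos(t) + C_2e^(t)sin(t)

Let x_1 = y, x_2 = y'. Then x_1' = x_2 and x_2' = -2x_1 + 2x_2.
A = [[0,1],[-2,2]]; det(A-λI) = λ^2 - 2λ + 2.
Eigenvalues λ = 1 ± i.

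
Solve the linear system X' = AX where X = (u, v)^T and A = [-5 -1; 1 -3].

Coefficient matrix A = [[-5, -1], [1, -3]].
Characteristic polynomial det(A - λI) = λ^2 + 8λ + 16 = 0.
Single eigenvalue λ = -4 with algebraic multiplicity 2.
Eigenvector v = (1,-1); generalized eigenvector w with (A-λI)w=v is (0,-1).
General solution: e^(-4t)[C_1·v + C_2·(t·v + w)].

u(t) = C_1e^(-4t) + C_2te^(-4t), v(t) = -C_1e^(-4t) - C_2te^(-4t) - C_2e^(-4t)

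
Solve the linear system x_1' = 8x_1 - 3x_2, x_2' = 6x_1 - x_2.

Coefficient matrix A = [[8, -3], [6, -1]].
Characteristic polynomial det(A - λI) = λ^2 - 7λ + 10 = 0.
Eigenvalues λ = 5, 2.
For λ=5: (A-λI) row 1 is [3, -3], so an eigenvector is (-1, -1).
For λ=2: (A-λI) row 1 is [6, -3], so an eigenvector is (1, 2).
General solution: K_1e^(5t)(-1,-1) + K_2e^(2t)(1,2).

x_1(t) = -K_1e^(5t) + K_2e^(2t), x_2(t) = -K_1e^(5t) + 2K_2e^(2t)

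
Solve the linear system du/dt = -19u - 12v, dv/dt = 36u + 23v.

Coefficient matrix A = [[-19, -12], [36, 23]].
Characteristic polynomial det(A - λI) = λ^2 - 4λ - 5 = 0.
Eigenvalues λ = -1, 5.
For λ=-1: (A-λI) row 1 is [-18, -12], so an eigenvector is (-2, 3).
For λ=5: (A-λI) row 1 is [-24, -12], so an eigenvector is (-1, 2).
General solution: c_1e^(-t)(-2,3) + c_2e^(5t)(-1,2).

u(t) = -2c_1e^(-t) - c_2e^(5t), v(t) = 3c_1e^(-t) + 2c_2e^(5t)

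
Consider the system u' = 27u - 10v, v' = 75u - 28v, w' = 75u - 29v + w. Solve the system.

Coefficient matrix A = [[27, -10, 0], [75, -28, 0], [75, -29, 1]].
det(A - λI) = 0 gives eigenvalues λ = -3, 2, 1.
For λ=-3: eigenvector (1,3,3).
For λ=2: eigenvector (-2,-5,-5).
For λ=1: eigenvector (0,0,1).
General solution: K_1e^(-3t)(1,3,3) + K_2e^(2t)(-2,-5,-5) + K_3e^(t)(0,0,1).

u(t) = K_1e^(-3t) - 2K_2e^(2t), v(t) = 3K_1e^(-3t) - 5K_2e^(2t), w(t) = 3K_1e^(-3t) - 5K_2e^(2t) + K_3e^(t)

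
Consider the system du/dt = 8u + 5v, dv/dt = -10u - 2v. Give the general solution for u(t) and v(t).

u(t) = -C_1e^(3t)sin(5t) + C_2e^(3t)cos(5t), v(t) = C_1e^(3t)sin(5t) - C_1e^(3t)cos(5t) - C_2e^(3t)sin(5t) - C_2e^(3t)cos(5t)

Coefficient matrix A = [[8, 5], [-10, -2]].
Characteristic polynomial det(A - λI) = λ^2 - 6λ + 34 = 0.
Eigenvalues λ = 3 ± 5i (complex conjugate pair).
For λ=3+5i: an eigenvector is (0,-1) - i(-1,1) = (0 + i, -1 - i).
A real fundamental pair from Re and Im of e^((3+5i)t)v: X_1 = e^(3t)(cos(5t)·(0,-1) + sin(5t)·(-1,1)), X_2 = e^(3t)(sin(5t)·(0,-1) - cos(5t)·(-1,1)).
General solution: C_1X_1 + C_2X_2.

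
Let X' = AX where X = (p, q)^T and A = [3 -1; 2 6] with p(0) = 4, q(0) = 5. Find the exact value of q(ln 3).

3321

A = [[3,-1],[2,6]]; eigenvalues λ = 5, 4.
Eigenvectors: (1,-2) for λ=5, (1,-1) for λ=4.
From the initial condition, c_1 = -9, c_2 = 13.
q(ln 3) = (-9)(3^5)(-2) + (13)(3^4)(-1) = 3321.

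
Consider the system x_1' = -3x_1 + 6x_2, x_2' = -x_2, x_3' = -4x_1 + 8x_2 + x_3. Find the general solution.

Coefficient matrix A = [[-3, 6, 0], [0, -1, 0], [-4, 8, 1]].
det(A - λI) = 0 gives eigenvalues λ = -3, -1, 1.
For λ=-3: eigenvector (1,0,1).
For λ=-1: eigenvector (3,1,2).
For λ=1: eigenvector (0,0,-1).
General solution: C_1e^(-3t)(1,0,1) + C_2e^(-t)(3,1,2) + C_3e^(t)(0,0,-1).

x_1(t) = C_1e^(-3t) + 3C_2e^(-t), x_2(t) = C_2e^(-t), x_3(t) = C_1e^(-3t) + 2C_2e^(-t) - C_3e^(t)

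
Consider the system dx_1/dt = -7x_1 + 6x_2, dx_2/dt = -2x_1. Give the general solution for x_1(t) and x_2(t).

x_1(t) = 2K_1e^(-4t) + 3K_2e^(-3t), x_2(t) = K_1e^(-4t) + 2K_2e^(-3t)

Coefficient matrix A = [[-7, 6], [-2, 0]].
Characteristic polynomial det(A - λI) = λ^2 + 7λ + 12 = 0.
Eigenvalues λ = -4, -3.
For λ=-4: (A-λI) row 1 is [-3, 6], so an eigenvector is (2, 1).
For λ=-3: (A-λI) row 1 is [-4, 6], so an eigenvector is (3, 2).
General solution: K_1e^(-4t)(2,1) + K_2e^(-3t)(3,2).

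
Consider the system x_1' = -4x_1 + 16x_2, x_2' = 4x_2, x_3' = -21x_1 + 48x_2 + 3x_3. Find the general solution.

Coefficient matrix A = [[-4, 16, 0], [0, 4, 0], [-21, 48, 3]].
det(A - λI) = 0 gives eigenvalues λ = -4, 4, 3.
For λ=-4: eigenvector (1,0,3).
For λ=4: eigenvector (2,1,6).
For λ=3: eigenvector (0,0,1).
General solution: c_1e^(-4t)(1,0,3) + c_2e^(4t)(2,1,6) + c_3e^(3t)(0,0,1).

x_1(t) = c_1e^(-4t) + 2c_2e^(4t), x_2(t) = c_2e^(4t), x_3(t) = 3c_1e^(-4t) + 6c_2e^(4t) + c_3e^(3t)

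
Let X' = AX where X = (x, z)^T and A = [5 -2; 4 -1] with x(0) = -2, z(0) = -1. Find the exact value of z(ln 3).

-75

A = [[5,-2],[4,-1]]; eigenvalues λ = 1, 3.
Eigenvectors: (1,2) for λ=1, (1,1) for λ=3.
From the initial condition, c_1 = 1, c_2 = -3.
z(ln 3) = (1)(3^1)(2) + (-3)(3^3)(1) = -75.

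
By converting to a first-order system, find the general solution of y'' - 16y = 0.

y(t) = K_1e^(-4t) + K_2e^(4t)

Let x_1 = y, x_2 = y'. Then x_1' = x_2 and x_2' = 16x_1.
A = [[0,1],[16,0]]; det(A-λI) = λ^2 - 16.
Eigenvalues λ = -4, 4 with eigenvectors (1,-4), (1,4).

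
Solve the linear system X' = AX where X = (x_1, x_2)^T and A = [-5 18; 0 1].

Coefficient matrix A = [[-5, 18], [0, 1]].
Characteristic polynomial det(A - λI) = λ^2 + 4λ - 5 = 0.
Eigenvalues λ = -5, 1.
For λ=-5: (A-λI) row 1 is [0, 18], so an eigenvector is (1, 0).
For λ=1: (A-λI) row 1 is [-6, 18], so an eigenvector is (-3, -1).
General solution: K_1e^(-5t)(1,0) + K_2e^(t)(-3,-1).

x_1(t) = K_1e^(-5t) - 3K_2e^(t), x_2(t) = -K_2e^(t)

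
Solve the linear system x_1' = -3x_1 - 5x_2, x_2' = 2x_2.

Coefficient matrix A = [[-3, -5], [0, 2]].
Characteristic polynomial det(A - λI) = λ^2 + λ - 6 = 0.
Eigenvalues λ = -3, 2.
For λ=-3: (A-λI) row 1 is [0, -5], so an eigenvector is (1, 0).
For λ=2: (A-λI) row 1 is [-5, -5], so an eigenvector is (-1, 1).
General solution: K_1e^(-3t)(1,0) + K_2e^(2t)(-1,1).

x_1(t) = K_1e^(-3t) - K_2e^(2t), x_2(t) = K_2e^(2t)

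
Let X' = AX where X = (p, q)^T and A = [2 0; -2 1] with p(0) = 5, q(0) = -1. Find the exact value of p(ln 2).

20

A = [[2,0],[-2,1]]; eigenvalues λ = 2, 1.
Eigenvectors: (-1,2) for λ=2, (0,-1) for λ=1.
From the initial condition, c_1 = -5, c_2 = -9.
p(ln 2) = (-5)(2^2)(-1) + (-9)(2^1)(0) = 20.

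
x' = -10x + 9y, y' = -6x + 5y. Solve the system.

Coefficient matrix A = [[-10, 9], [-6, 5]].
Characteristic polynomial det(A - λI) = λ^2 + 5λ + 4 = 0.
Eigenvalues λ = -1, -4.
For λ=-1: (A-λI) row 1 is [-9, 9], so an eigenvector is (-1, -1).
For λ=-4: (A-λI) row 1 is [-6, 9], so an eigenvector is (-3, -2).
General solution: C_1e^(-t)(-1,-1) + C_2e^(-4t)(-3,-2).

x(t) = -C_1e^(-t) - 3C_2e^(-4t), y(t) = -C_1e^(-t) - 2C_2e^(-4t)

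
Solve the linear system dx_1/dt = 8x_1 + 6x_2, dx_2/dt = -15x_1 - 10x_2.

x_1(t) = -c_1e^(-t)sin(3t) - c_1e^(-t)cos(3t) - c_2e^(-t)sin(3t) + c_2e^(-t)cos(3t), x_2(t) = 2c_1e^(-t)sin(3t) + c_1e^(-t)cos(3t) + c_2e^(-t)sin(3t) - 2c_2e^(-t)cos(3t)

Coefficient matrix A = [[8, 6], [-15, -10]].
Characteristic polynomial det(A - λI) = λ^2 + 2λ + 10 = 0.
Eigenvalues λ = -1 ± 3i (complex conjugate pair).
For λ=-1+3i: an eigenvector is (-1,1) - i(-1,2) = (-1 + i, 1 - 2i).
A real fundamental pair from Re and Im of e^((-1+3i)t)v: X_1 = e^(-t)(cos(3t)·(-1,1) + sin(3t)·(-1,2)), X_2 = e^(-t)(sin(3t)·(-1,1) - cos(3t)·(-1,2)).
General solution: c_1X_1 + c_2X_2.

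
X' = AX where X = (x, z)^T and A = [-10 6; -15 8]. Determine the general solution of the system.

x(t) = c_1e^(-t)sin(3t) + c_1e^(-t)cos(3t) + c_2e^(-t)sin(3t) - c_2e^(-t)cos(3t), z(t) = c_1e^(-t)sin(3t) + 2c_1e^(-t)cos(3t) + 2c_2e^(-t)sin(3t) - c_2e^(-t)cos(3t)

Coefficient matrix A = [[-10, 6], [-15, 8]].
Characteristic polynomial det(A - λI) = λ^2 + 2λ + 10 = 0.
Eigenvalues λ = -1 ± 3i (complex conjugate pair).
For λ=-1+3i: an eigenvector is (1,2) - i(1,1) = (1 - i, 2 - i).
A real fundamental pair from Re and Im of e^((-1+3i)t)v: X_1 = e^(-t)(cos(3t)·(1,2) + sin(3t)·(1,1)), X_2 = e^(-t)(sin(3t)·(1,2) - cos(3t)·(1,1)).
General solution: c_1X_1 + c_2X_2.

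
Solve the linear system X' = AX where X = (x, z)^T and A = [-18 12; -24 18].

Coefficient matrix A = [[-18, 12], [-24, 18]].
Characteristic polynomial det(A - λI) = λ^2 - 36 = 0.
Eigenvalues λ = 6, -6.
For λ=6: (A-λI) row 1 is [-24, 12], so an eigenvector is (-1, -2).
For λ=-6: (A-λI) row 1 is [-12, 12], so an eigenvector is (-1, -1).
General solution: c_1e^(6t)(-1,-2) + c_2e^(-6t)(-1,-1).

x(t) = -c_1e^(6t) - c_2e^(-6t), z(t) = -2c_1e^(6t) - c_2e^(-6t)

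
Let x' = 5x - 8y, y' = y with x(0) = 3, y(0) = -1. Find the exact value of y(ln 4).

A = [[5,-8],[0,1]]; eigenvalues λ = 5, 1.
Eigenvectors: (1,0) for λ=5, (-2,-1) for λ=1.
From the initial condition, c_1 = 5, c_2 = 1.
y(ln 4) = (5)(4^5)(0) + (1)(4^1)(-1) = -4.

-4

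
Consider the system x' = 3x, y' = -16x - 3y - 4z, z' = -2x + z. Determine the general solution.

Coefficient matrix A = [[3, 0, 0], [-16, -3, -4], [-2, 0, 1]].
det(A - λI) = 0 gives eigenvalues λ = 3, -3, 1.
For λ=3: eigenvector (1,-2,-1).
For λ=-3: eigenvector (0,1,0).
For λ=1: eigenvector (0,-1,1).
General solution: C_1e^(3t)(1,-2,-1) + C_2e^(-3t)(0,1,0) + C_3e^(t)(0,-1,1).

x(t) = C_1e^(3t), y(t) = -2C_1e^(3t) + C_2e^(-3t) - C_3e^(t), z(t) = -C_1e^(3t) + C_3e^(t)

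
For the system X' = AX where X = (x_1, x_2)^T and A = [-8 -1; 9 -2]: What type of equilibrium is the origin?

stable improper node

A = [[-8,-1],[9,-2]]; det(A-λI) = λ^2 + 10λ + 25.
repeated λ = -5 with a single eigenvector.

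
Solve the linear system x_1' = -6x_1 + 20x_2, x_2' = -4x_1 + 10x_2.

Coefficient matrix A = [[-6, 20], [-4, 10]].
Characteristic polynomial det(A - λI) = λ^2 - 4λ + 20 = 0.
Eigenvalues λ = 2 ± 4i (complex conjugate pair).
For λ=2+4i: an eigenvector is (2,1) - i(1,0) = (2 - i, 1).
A real fundamental pair from Re and Im of e^((2+4i)t)v: X_1 = e^(2t)(cos(4t)·(2,1) + sin(4t)·(1,0)), X_2 = e^(2t)(sin(4t)·(2,1) - cos(4t)·(1,0)).
General solution: c_1X_1 + c_2X_2.

x_1(t) = c_1e^(2t)sin(4t) + 2c_1e^(2t)cos(4t) + 2c_2e^(2t)sin(4t) - c_2e^(2t)cos(4t), x_2(t) = c_1e^(2t)cos(4t) + c_2e^(2t)sin(4t)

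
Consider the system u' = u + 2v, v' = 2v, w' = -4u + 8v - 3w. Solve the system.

u(t) = C_1e^(t) + 2C_2e^(2t), v(t) = C_2e^(2t), w(t) = -C_1e^(t) + C_3e^(-3t)

Coefficient matrix A = [[1, 2, 0], [0, 2, 0], [-4, 8, -3]].
det(A - λI) = 0 gives eigenvalues λ = 1, 2, -3.
For λ=1: eigenvector (1,0,-1).
For λ=2: eigenvector (2,1,0).
For λ=-3: eigenvector (0,0,1).
General solution: C_1e^(t)(1,0,-1) + C_2e^(2t)(2,1,0) + C_3e^(-3t)(0,0,1).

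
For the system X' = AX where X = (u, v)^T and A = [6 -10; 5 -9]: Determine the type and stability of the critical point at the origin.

saddle

A = [[6,-10],[5,-9]]; det(A-λI) = λ^2 + 3λ - 4.
λ = -4, 1: opposite signs.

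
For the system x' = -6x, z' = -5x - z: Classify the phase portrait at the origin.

A = [[-6,0],[-5,-1]]; det(A-λI) = λ^2 + 7λ + 6.
λ = -1, -6: both negative.

stable node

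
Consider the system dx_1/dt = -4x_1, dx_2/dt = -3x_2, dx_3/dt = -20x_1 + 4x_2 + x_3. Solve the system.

Coefficient matrix A = [[-4, 0, 0], [0, -3, 0], [-20, 4, 1]].
det(A - λI) = 0 gives eigenvalues λ = -3, -4, 1.
For λ=-3: eigenvector (0,1,-1).
For λ=-4: eigenvector (1,0,4).
For λ=1: eigenvector (0,0,1).
General solution: c_1e^(-3t)(0,1,-1) + c_2e^(-4t)(1,0,4) + c_3e^(t)(0,0,1).

x_1(t) = c_2e^(-4t), x_2(t) = c_1e^(-3t), x_3(t) = -c_1e^(-3t) + 4c_2e^(-4t) + c_3e^(t)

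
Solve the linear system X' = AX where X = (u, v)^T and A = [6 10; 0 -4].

Coefficient matrix A = [[6, 10], [0, -4]].
Characteristic polynomial det(A - λI) = λ^2 - 2λ - 24 = 0.
Eigenvalues λ = -4, 6.
For λ=-4: (A-λI) row 1 is [10, 10], so an eigenvector is (1, -1).
For λ=6: (A-λI) row 1 is [0, 10], so an eigenvector is (-1, 0).
General solution: K_1e^(-4t)(1,-1) + K_2e^(6t)(-1,0).

u(t) = K_1e^(-4t) - K_2e^(6t), v(t) = -K_1e^(-4t)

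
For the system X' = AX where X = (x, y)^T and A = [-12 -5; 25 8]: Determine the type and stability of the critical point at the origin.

stable spiral

A = [[-12,-5],[25,8]]; det(A-λI) = λ^2 + 4λ + 29.
λ = -2 ± 5i: negative real part.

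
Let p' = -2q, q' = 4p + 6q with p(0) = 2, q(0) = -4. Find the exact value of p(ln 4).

512

A = [[0,-2],[4,6]]; eigenvalues λ = 2, 4.
Eigenvectors: (-1,1) for λ=2, (1,-2) for λ=4.
From the initial condition, c_1 = 0, c_2 = 2.
p(ln 4) = (0)(4^2)(-1) + (2)(4^4)(1) = 512.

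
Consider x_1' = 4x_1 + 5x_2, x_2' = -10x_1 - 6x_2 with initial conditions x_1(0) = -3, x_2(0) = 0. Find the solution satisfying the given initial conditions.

x_1(t) = -3e^(-t)sin(5t) - 3e^(-t)cos(5t), x_2(t) = 6e^(-t)sin(5t)

Coefficient matrix A = [[4, 5], [-10, -6]].
Characteristic polynomial det(A - λI) = λ^2 + 2λ + 26 = 0.
Eigenvalues λ = -1 ± 5i (complex conjugate pair).
For λ=-1+5i: an eigenvector is (-1,1) - i(0,1) = (-1, 1 - i).
A real fundamental pair from Re and Im of e^((-1+5i)t)v: X_1 = e^(-t)(cos(5t)·(-1,1) + sin(5t)·(0,1)), X_2 = e^(-t)(sin(5t)·(-1,1) - cos(5t)·(0,1)).
General solution: K_1X_1 + K_2X_2.
Applying x_1(0)=-3, x_2(0)=0 gives K_1=3, K_2=3.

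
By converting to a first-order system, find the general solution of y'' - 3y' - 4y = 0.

y(t) = C_1e^(-t) + C_2e^(4t)

Let x_1 = y, x_2 = y'. Then x_1' = x_2 and x_2' = 4x_1 + 3x_2.
A = [[0,1],[4,3]]; det(A-λI) = λ^2 - 3λ - 4.
Eigenvalues λ = -1, 4 with eigenvectors (1,-1), (1,4).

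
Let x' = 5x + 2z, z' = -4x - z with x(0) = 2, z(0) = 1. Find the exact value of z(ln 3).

A = [[5,2],[-4,-1]]; eigenvalues λ = 3, 1.
Eigenvectors: (-1,1) for λ=3, (-1,2) for λ=1.
From the initial condition, c_1 = -5, c_2 = 3.
z(ln 3) = (-5)(3^3)(1) + (3)(3^1)(2) = -117.

-117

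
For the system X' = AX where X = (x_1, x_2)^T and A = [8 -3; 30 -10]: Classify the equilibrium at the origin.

A = [[8,-3],[30,-10]]; det(A-λI) = λ^2 + 2λ + 10.
λ = -1 ± 3i: negative real part.

stable spiral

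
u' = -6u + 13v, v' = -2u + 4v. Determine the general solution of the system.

u(t) = -3K_1e^(-t)sin(t) - 2K_1e^(-t)cos(t) - 2K_2e^(-t)sin(t) + 3K_2e^(-t)cos(t), v(t) = -K_1e^(-t)sin(t) - K_1e^(-t)cos(t) - K_2e^(-t)sin(t) + K_2e^(-t)cos(t)

Coefficient matrix A = [[-6, 13], [-2, 4]].
Characteristic polynomial det(A - λI) = λ^2 + 2λ + 2 = 0.
Eigenvalues λ = -1 ± i (complex conjugate pair).
For λ=-1+i: an eigenvector is (-2,-1) - i(-3,-1) = (-2 + 3i, -1 + i).
A real fundamental pair from Re and Im of e^((-1+i)t)v: X_1 = e^(-t)(cos(t)·(-2,-1) + sin(t)·(-3,-1)), X_2 = e^(-t)(sin(t)·(-2,-1) - cos(t)·(-3,-1)).
General solution: K_1X_1 + K_2X_2.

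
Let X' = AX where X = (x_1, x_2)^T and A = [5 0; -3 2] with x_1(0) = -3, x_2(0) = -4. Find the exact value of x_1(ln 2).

A = [[5,0],[-3,2]]; eigenvalues λ = 2, 5.
Eigenvectors: (0,1) for λ=2, (1,-1) for λ=5.
From the initial condition, c_1 = -7, c_2 = -3.
x_1(ln 2) = (-7)(2^2)(0) + (-3)(2^5)(1) = -96.

-96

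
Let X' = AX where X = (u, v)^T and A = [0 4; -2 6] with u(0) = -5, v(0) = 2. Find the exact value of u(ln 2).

A = [[0,4],[-2,6]]; eigenvalues λ = 4, 2.
Eigenvectors: (-1,-1) for λ=4, (-2,-1) for λ=2.
From the initial condition, c_1 = -9, c_2 = 7.
u(ln 2) = (-9)(2^4)(-1) + (7)(2^2)(-2) = 88.

88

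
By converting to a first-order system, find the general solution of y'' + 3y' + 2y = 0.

y(t) = K_1e^(-2t) + K_2e^(-t)

Let x_1 = y, x_2 = y'. Then x_1' = x_2 and x_2' = -2x_1 - 3x_2.
A = [[0,1],[-2,-3]]; det(A-λI) = λ^2 + 3λ + 2.
Eigenvalues λ = -2, -1 with eigenvectors (1,-2), (1,-1).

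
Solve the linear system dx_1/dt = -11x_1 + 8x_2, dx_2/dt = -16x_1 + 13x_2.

Coefficient matrix A = [[-11, 8], [-16, 13]].
Characteristic polynomial det(A - λI) = λ^2 - 2λ - 15 = 0.
Eigenvalues λ = -3, 5.
For λ=-3: (A-λI) row 1 is [-8, 8], so an eigenvector is (-1, -1).
For λ=5: (A-λI) row 1 is [-16, 8], so an eigenvector is (1, 2).
General solution: K_1e^(-3t)(-1,-1) + K_2e^(5t)(1,2).

x_1(t) = -K_1e^(-3t) + K_2e^(5t), x_2(t) = -K_1e^(-3t) + 2K_2e^(5t)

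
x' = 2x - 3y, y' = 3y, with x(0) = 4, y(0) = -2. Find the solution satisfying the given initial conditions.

x(t) = 6e^(3t) - 2e^(2t), y(t) = -2e^(3t)

Coefficient matrix A = [[2, -3], [0, 3]].
Characteristic polynomial det(A - λI) = λ^2 - 5λ + 6 = 0.
Eigenvalues λ = 2, 3.
For λ=2: (A-λI) row 1 is [0, -3], so an eigenvector is (1, 0).
For λ=3: (A-λI) row 1 is [-1, -3], so an eigenvector is (-3, 1).
General solution: C_1e^(2t)(1,0) + C_2e^(3t)(-3,1).
Applying x(0)=4, y(0)=-2 gives C_1=-2, C_2=-2.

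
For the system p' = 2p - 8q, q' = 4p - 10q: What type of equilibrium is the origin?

A = [[2,-8],[4,-10]]; det(A-λI) = λ^2 + 8λ + 12.
λ = -6, -2: both negative.

stable node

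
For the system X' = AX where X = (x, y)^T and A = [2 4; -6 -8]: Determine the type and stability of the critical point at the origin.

A = [[2,4],[-6,-8]]; det(A-λI) = λ^2 + 6λ + 8.
λ = -4, -2: both negative.

stable node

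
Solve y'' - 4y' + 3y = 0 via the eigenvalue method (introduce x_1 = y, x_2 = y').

Let x_1 = y, x_2 = y'. Then x_1' = x_2 and x_2' = -3x_1 + 4x_2.
A = [[0,1],[-3,4]]; det(A-λI) = λ^2 - 4λ + 3.
Eigenvalues λ = 3, 1 with eigenvectors (1,3), (1,1).

y(t) = K_1e^(3t) + K_2e^(t)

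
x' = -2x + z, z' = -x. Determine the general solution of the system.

x(t) = -c_1e^(-t) - c_2te^(-t) + 3c_2e^(-t), z(t) = -c_1e^(-t) - c_2te^(-t) + 2c_2e^(-t)

Coefficient matrix A = [[-2, 1], [-1, 0]].
Characteristic polynomial det(A - λI) = λ^2 + 2λ + 1 = 0.
Single eigenvalue λ = -1 with algebraic multiplicity 2.
Eigenvector v = (-1,-1); generalized eigenvector w with (A-λI)w=v is (3,2).
General solution: e^(-t)[c_1·v + c_2·(t·v + w)].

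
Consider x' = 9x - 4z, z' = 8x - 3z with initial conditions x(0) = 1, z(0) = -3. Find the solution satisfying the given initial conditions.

x(t) = 5e^(5t) - 4e^(t), z(t) = 5e^(5t) - 8e^(t)

Coefficient matrix A = [[9, -4], [8, -3]].
Characteristic polynomial det(A - λI) = λ^2 - 6λ + 5 = 0.
Eigenvalues λ = 5, 1.
For λ=5: (A-λI) row 1 is [4, -4], so an eigenvector is (1, 1).
For λ=1: (A-λI) row 1 is [8, -4], so an eigenvector is (-1, -2).
General solution: c_1e^(5t)(1,1) + c_2e^(t)(-1,-2).
Applying x(0)=1, z(0)=-3 gives c_1=5, c_2=4.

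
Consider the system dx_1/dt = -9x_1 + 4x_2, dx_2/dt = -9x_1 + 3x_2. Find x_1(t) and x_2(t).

x_1(t) = -2c_1e^(-3t) - 2c_2te^(-3t) - c_2e^(-3t), x_2(t) = -3c_1e^(-3t) - 3c_2te^(-3t) - 2c_2e^(-3t)

Coefficient matrix A = [[-9, 4], [-9, 3]].
Characteristic polynomial det(A - λI) = λ^2 + 6λ + 9 = 0.
Single eigenvalue λ = -3 with algebraic multiplicity 2.
Eigenvector v = (-2,-3); generalized eigenvector w with (A-λI)w=v is (-1,-2).
General solution: e^(-3t)[c_1·v + c_2·(t·v + w)].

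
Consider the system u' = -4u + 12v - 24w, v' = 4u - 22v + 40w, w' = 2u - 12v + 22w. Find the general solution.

Coefficient matrix A = [[-4, 12, -24], [4, -22, 40], [2, -12, 22]].
det(A - λI) = 0 gives eigenvalues λ = -2, 2, -4.
For λ=-2: eigenvector (0,2,1).
For λ=2: eigenvector (2,-3,-2).
For λ=-4: eigenvector (1,-2,-1).
General solution: K_1e^(-2t)(0,2,1) + K_2e^(2t)(2,-3,-2) + K_3e^(-4t)(1,-2,-1).

u(t) = 2K_2e^(2t) + K_3e^(-4t), v(t) = 2K_1e^(-2t) - 3K_2e^(2t) - 2K_3e^(-4t), w(t) = K_1e^(-2t) - 2K_2e^(2t) - K_3e^(-4t)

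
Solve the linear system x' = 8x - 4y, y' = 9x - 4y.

Coefficient matrix A = [[8, -4], [9, -4]].
Characteristic polynomial det(A - λI) = λ^2 - 4λ + 4 = 0.
Single eigenvalue λ = 2 with algebraic multiplicity 2.
Eigenvector v = (-2,-3); generalized eigenvector w with (A-λI)w=v is (1,2).
General solution: e^(2t)[c_1·v + c_2·(t·v + w)].

x(t) = -2c_1e^(2t) - 2c_2te^(2t) + c_2e^(2t), y(t) = -3c_1e^(2t) - 3c_2te^(2t) + 2c_2e^(2t)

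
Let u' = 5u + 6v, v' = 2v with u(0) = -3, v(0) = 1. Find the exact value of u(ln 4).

A = [[5,6],[0,2]]; eigenvalues λ = 5, 2.
Eigenvectors: (1,0) for λ=5, (-2,1) for λ=2.
From the initial condition, c_1 = -1, c_2 = 1.
u(ln 4) = (-1)(4^5)(1) + (1)(4^2)(-2) = -1056.

-1056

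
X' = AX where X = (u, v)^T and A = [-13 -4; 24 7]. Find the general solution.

Coefficient matrix A = [[-13, -4], [24, 7]].
Characteristic polynomial det(A - λI) = λ^2 + 6λ + 5 = 0.
Eigenvalues λ = -5, -1.
For λ=-5: (A-λI) row 1 is [-8, -4], so an eigenvector is (1, -2).
For λ=-1: (A-λI) row 1 is [-12, -4], so an eigenvector is (1, -3).
General solution: c_1e^(-5t)(1,-2) + c_2e^(-t)(1,-3).

u(t) = c_1e^(-5t) + c_2e^(-t), v(t) = -2c_1e^(-5t) - 3c_2e^(-t)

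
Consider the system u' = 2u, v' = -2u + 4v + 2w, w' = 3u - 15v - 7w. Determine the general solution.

Coefficient matrix A = [[2, 0, 0], [-2, 4, 2], [3, -15, -7]].
det(A - λI) = 0 gives eigenvalues λ = 2, -2, -1.
For λ=2: eigenvector (1,-1,2).
For λ=-2: eigenvector (0,-1,3).
For λ=-1: eigenvector (0,-2,5).
General solution: c_1e^(2t)(1,-1,2) + c_2e^(-2t)(0,-1,3) + c_3e^(-t)(0,-2,5).

u(t) = c_1e^(2t), v(t) = -c_1e^(2t) - c_2e^(-2t) - 2c_3e^(-t), w(t) = 2c_1e^(2t) + 3c_2e^(-2t) + 5c_3e^(-t)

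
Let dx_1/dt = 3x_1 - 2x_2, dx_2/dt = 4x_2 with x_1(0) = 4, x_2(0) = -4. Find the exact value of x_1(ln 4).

A = [[3,-2],[0,4]]; eigenvalues λ = 4, 3.
Eigenvectors: (-2,1) for λ=4, (1,0) for λ=3.
From the initial condition, c_1 = -4, c_2 = -4.
x_1(ln 4) = (-4)(4^4)(-2) + (-4)(4^3)(1) = 1792.

1792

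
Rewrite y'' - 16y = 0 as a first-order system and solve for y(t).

y(t) = c_1e^(-4t) + c_2e^(4t)

Let x_1 = y, x_2 = y'. Then x_1' = x_2 and x_2' = 16x_1.
A = [[0,1],[16,0]]; det(A-λI) = λ^2 - 16.
Eigenvalues λ = -4, 4 with eigenvectors (1,-4), (1,4).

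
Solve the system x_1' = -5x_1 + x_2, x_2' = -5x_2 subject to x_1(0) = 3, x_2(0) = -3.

Coefficient matrix A = [[-5, 1], [0, -5]].
Characteristic polynomial det(A - λI) = λ^2 + 10λ + 25 = 0.
Single eigenvalue λ = -5 with algebraic multiplicity 2.
Eigenvector v = (1,0); generalized eigenvector w with (A-λI)w=v is (-3,1).
General solution: e^(-5t)[c_1·v + c_2·(t·v + w)].
Applying x_1(0)=3, x_2(0)=-3 gives c_1=-6, c_2=-3.

x_1(t) = -3te^(-5t) + 3e^(-5t), x_2(t) = -3e^(-5t)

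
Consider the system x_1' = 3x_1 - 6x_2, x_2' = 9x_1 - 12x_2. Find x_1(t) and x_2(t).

Coefficient matrix A = [[3, -6], [9, -12]].
Characteristic polynomial det(A - λI) = λ^2 + 9λ + 18 = 0.
Eigenvalues λ = -3, -6.
For λ=-3: (A-λI) row 1 is [6, -6], so an eigenvector is (-1, -1).
For λ=-6: (A-λI) row 1 is [9, -6], so an eigenvector is (2, 3).
General solution: c_1e^(-3t)(-1,-1) + c_2e^(-6t)(2,3).

x_1(t) = -c_1e^(-3t) + 2c_2e^(-6t), x_2(t) = -c_1e^(-3t) + 3c_2e^(-6t)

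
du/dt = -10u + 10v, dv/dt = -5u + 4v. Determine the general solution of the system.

u(t) = 3c_1e^(-3t)sin(t) + c_1e^(-3t)cos(t) + c_2e^(-3t)sin(t) - 3c_2e^(-3t)cos(t), v(t) = 2c_1e^(-3t)sin(t) + c_1e^(-3t)cos(t) + c_2e^(-3t)sin(t) - 2c_2e^(-3t)cos(t)

Coefficient matrix A = [[-10, 10], [-5, 4]].
Characteristic polynomial det(A - λI) = λ^2 + 6λ + 10 = 0.
Eigenvalues λ = -3 ± i (complex conjugate pair).
For λ=-3+i: an eigenvector is (1,1) - i(3,2) = (1 - 3i, 1 - 2i).
A real fundamental pair from Re and Im of e^((-3+i)t)v: X_1 = e^(-3t)(cos(t)·(1,1) + sin(t)·(3,2)), X_2 = e^(-3t)(sin(t)·(1,1) - cos(t)·(3,2)).
General solution: c_1X_1 + c_2X_2.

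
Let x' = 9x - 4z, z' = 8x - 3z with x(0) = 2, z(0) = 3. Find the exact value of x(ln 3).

246

A = [[9,-4],[8,-3]]; eigenvalues λ = 1, 5.
Eigenvectors: (-1,-2) for λ=1, (-1,-1) for λ=5.
From the initial condition, c_1 = -1, c_2 = -1.
x(ln 3) = (-1)(3^1)(-1) + (-1)(3^5)(-1) = 246.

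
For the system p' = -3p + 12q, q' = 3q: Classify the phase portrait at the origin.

A = [[-3,12],[0,3]]; det(A-λI) = λ^2 - 9.
λ = -3, 3: opposite signs.

saddle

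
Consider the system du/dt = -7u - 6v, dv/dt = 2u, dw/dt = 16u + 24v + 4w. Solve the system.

u(t) = -3C_1e^(-3t) - 2C_2e^(-4t), v(t) = 2C_1e^(-3t) + C_2e^(-4t), w(t) = C_2e^(-4t) + C_3e^(4t)

Coefficient matrix A = [[-7, -6, 0], [2, 0, 0], [16, 24, 4]].
det(A - λI) = 0 gives eigenvalues λ = -3, -4, 4.
For λ=-3: eigenvector (-3,2,0).
For λ=-4: eigenvector (-2,1,1).
For λ=4: eigenvector (0,0,1).
General solution: C_1e^(-3t)(-3,2,0) + C_2e^(-4t)(-2,1,1) + C_3e^(4t)(0,0,1).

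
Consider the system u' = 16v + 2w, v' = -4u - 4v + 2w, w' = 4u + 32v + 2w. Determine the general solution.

Coefficient matrix A = [[0, 16, 2], [-4, -4, 2], [4, 32, 2]].
det(A - λI) = 0 gives eigenvalues λ = -2, -4, 4.
For λ=-2: eigenvector (-3,1,-5).
For λ=-4: eigenvector (-2,1,-4).
For λ=4: eigenvector (1,0,2).
General solution: C_1e^(-2t)(-3,1,-5) + C_2e^(-4t)(-2,1,-4) + C_3e^(4t)(1,0,2).

u(t) = -3C_1e^(-2t) - 2C_2e^(-4t) + C_3e^(4t), v(t) = C_1e^(-2t) + C_2e^(-4t), w(t) = -5C_1e^(-2t) - 4C_2e^(-4t) + 2C_3e^(4t)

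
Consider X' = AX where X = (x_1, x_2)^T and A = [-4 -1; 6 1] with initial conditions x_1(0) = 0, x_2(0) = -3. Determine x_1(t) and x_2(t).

Coefficient matrix A = [[-4, -1], [6, 1]].
Characteristic polynomial det(A - λI) = λ^2 + 3λ + 2 = 0.
Eigenvalues λ = -2, -1.
For λ=-2: (A-λI) row 1 is [-2, -1], so an eigenvector is (-1, 2).
For λ=-1: (A-λI) row 1 is [-3, -1], so an eigenvector is (-1, 3).
General solution: c_1e^(-2t)(-1,2) + c_2e^(-t)(-1,3).
Applying x_1(0)=0, x_2(0)=-3 gives c_1=3, c_2=-3.

x_1(t) = 3e^(-t) - 3e^(-2t), x_2(t) = -9e^(-t) + 6e^(-2t)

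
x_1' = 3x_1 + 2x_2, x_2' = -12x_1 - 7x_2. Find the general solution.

Coefficient matrix A = [[3, 2], [-12, -7]].
Characteristic polynomial det(A - λI) = λ^2 + 4λ + 3 = 0.
Eigenvalues λ = -1, -3.
For λ=-1: (A-λI) row 1 is [4, 2], so an eigenvector is (-1, 2).
For λ=-3: (A-λI) row 1 is [6, 2], so an eigenvector is (1, -3).
General solution: C_1e^(-t)(-1,2) + C_2e^(-3t)(1,-3).

x_1(t) = -C_1e^(-t) + C_2e^(-3t), x_2(t) = 2C_1e^(-t) - 3C_2e^(-3t)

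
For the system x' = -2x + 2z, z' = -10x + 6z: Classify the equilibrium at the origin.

A = [[-2,2],[-10,6]]; det(A-λI) = λ^2 - 4λ + 8.
λ = 2 ± 2i: positive real part.

unstable spiral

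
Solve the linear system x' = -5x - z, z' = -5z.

Coefficient matrix A = [[-5, -1], [0, -5]].
Characteristic polynomial det(A - λI) = λ^2 + 10λ + 25 = 0.
Single eigenvalue λ = -5 with algebraic multiplicity 2.
Eigenvector v = (-1,0); generalized eigenvector w with (A-λI)w=v is (3,1).
General solution: e^(-5t)[c_1·v + c_2·(t·v + w)].

x(t) = -c_1e^(-5t) - c_2te^(-5t) + 3c_2e^(-5t), z(t) = c_2e^(-5t)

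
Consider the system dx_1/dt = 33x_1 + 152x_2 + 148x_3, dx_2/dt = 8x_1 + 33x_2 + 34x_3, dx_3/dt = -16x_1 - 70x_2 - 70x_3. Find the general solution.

Coefficient matrix A = [[33, 152, 148], [8, 33, 34], [-16, -70, -70]].
det(A - λI) = 0 gives eigenvalues λ = -3, 1, -2.
For λ=-3: eigenvector (4,1,-2).
For λ=1: eigenvector (9,2,-4).
For λ=-2: eigenvector (4,2,-3).
General solution: c_1e^(-3t)(4,1,-2) + c_2e^(t)(9,2,-4) + c_3e^(-2t)(4,2,-3).

x_1(t) = 4c_1e^(-3t) + 9c_2e^(t) + 4c_3e^(-2t), x_2(t) = c_1e^(-3t) + 2c_2e^(t) + 2c_3e^(-2t), x_3(t) = -2c_1e^(-3t) - 4c_2e^(t) - 3c_3e^(-2t)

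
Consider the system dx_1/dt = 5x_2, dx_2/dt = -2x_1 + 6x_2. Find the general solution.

Coefficient matrix A = [[0, 5], [-2, 6]].
Characteristic polynomial det(A - λI) = λ^2 - 6λ + 10 = 0.
Eigenvalues λ = 3 ± i (complex conjugate pair).
For λ=3+i: an eigenvector is (-2,-1) - i(1,1) = (-2 - i, -1 - i).
A real fundamental pair from Re and Im of e^((3+i)t)v: X_1 = e^(3t)(cos(t)·(-2,-1) + sin(t)·(1,1)), X_2 = e^(3t)(sin(t)·(-2,-1) - cos(t)·(1,1)).
General solution: K_1X_1 + K_2X_2.

x_1(t) = K_1e^(3t)sin(t) - 2K_1e^(3t)cos(t) - 2K_2e^(3t)sin(t) - K_2e^(3t)cos(t), x_2(t) = K_1e^(3t)sin(t) - K_1e^(3t)cos(t) - K_2e^(3t)sin(t) - K_2e^(3t)cos(t)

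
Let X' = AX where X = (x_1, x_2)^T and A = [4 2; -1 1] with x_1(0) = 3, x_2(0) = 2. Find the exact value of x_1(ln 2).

52

A = [[4,2],[-1,1]]; eigenvalues λ = 2, 3.
Eigenvectors: (-1,1) for λ=2, (2,-1) for λ=3.
From the initial condition, c_1 = 7, c_2 = 5.
x_1(ln 2) = (7)(2^2)(-1) + (5)(2^3)(2) = 52.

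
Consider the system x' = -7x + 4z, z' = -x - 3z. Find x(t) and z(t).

Coefficient matrix A = [[-7, 4], [-1, -3]].
Characteristic polynomial det(A - λI) = λ^2 + 10λ + 25 = 0.
Single eigenvalue λ = -5 with algebraic multiplicity 2.
Eigenvector v = (2,1); generalized eigenvector w with (A-λI)w=v is (1,1).
General solution: e^(-5t)[K_1·v + K_2·(t·v + w)].

x(t) = 2K_1e^(-5t) + 2K_2te^(-5t) + K_2e^(-5t), z(t) = K_1e^(-5t) + K_2te^(-5t) + K_2e^(-5t)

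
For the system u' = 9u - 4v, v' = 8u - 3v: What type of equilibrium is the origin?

unstable node

A = [[9,-4],[8,-3]]; det(A-λI) = λ^2 - 6λ + 5.
λ = 1, 5: both positive.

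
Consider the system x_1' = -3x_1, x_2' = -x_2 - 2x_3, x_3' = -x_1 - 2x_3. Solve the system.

x_1(t) = K_1e^(-3t), x_2(t) = K_1e^(-3t) + K_2e^(-t) + 2K_3e^(-2t), x_3(t) = K_1e^(-3t) + K_3e^(-2t)

Coefficient matrix A = [[-3, 0, 0], [0, -1, -2], [-1, 0, -2]].
det(A - λI) = 0 gives eigenvalues λ = -3, -1, -2.
For λ=-3: eigenvector (1,1,1).
For λ=-1: eigenvector (0,1,0).
For λ=-2: eigenvector (0,2,1).
General solution: K_1e^(-3t)(1,1,1) + K_2e^(-t)(0,1,0) + K_3e^(-2t)(0,2,1).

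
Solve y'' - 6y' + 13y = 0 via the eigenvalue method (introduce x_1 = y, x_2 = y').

y(t) = K_1e^(3t)cos(2t) + K_2e^(3t)sin(2t)

Let x_1 = y, x_2 = y'. Then x_1' = x_2 and x_2' = -13x_1 + 6x_2.
A = [[0,1],[-13,6]]; det(A-λI) = λ^2 - 6λ + 13.
Eigenvalues λ = 3 ± 2i.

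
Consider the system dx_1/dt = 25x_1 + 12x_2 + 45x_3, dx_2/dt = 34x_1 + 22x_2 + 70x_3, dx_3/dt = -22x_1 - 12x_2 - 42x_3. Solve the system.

Coefficient matrix A = [[25, 12, 45], [34, 22, 70], [-22, -12, -42]].
det(A - λI) = 0 gives eigenvalues λ = 3, -2, 4.
For λ=3: eigenvector (3,2,-2).
For λ=-2: eigenvector (-2,-3,2).
For λ=4: eigenvector (-1,-2,1).
General solution: K_1e^(3t)(3,2,-2) + K_2e^(-2t)(-2,-3,2) + K_3e^(4t)(-1,-2,1).

x_1(t) = 3K_1e^(3t) - 2K_2e^(-2t) - K_3e^(4t), x_2(t) = 2K_1e^(3t) - 3K_2e^(-2t) - 2K_3e^(4t), x_3(t) = -2K_1e^(3t) + 2K_2e^(-2t) + K_3e^(4t)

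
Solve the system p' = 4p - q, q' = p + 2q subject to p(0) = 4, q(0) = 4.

p(t) = 4e^(3t), q(t) = 4e^(3t)

Coefficient matrix A = [[4, -1], [1, 2]].
Characteristic polynomial det(A - λI) = λ^2 - 6λ + 9 = 0.
Single eigenvalue λ = 3 with algebraic multiplicity 2.
Eigenvector v = (1,1); generalized eigenvector w with (A-λI)w=v is (2,1).
General solution: e^(3t)[C_1·v + C_2·(t·v + w)].
Applying p(0)=4, q(0)=4 gives C_1=4, C_2=0.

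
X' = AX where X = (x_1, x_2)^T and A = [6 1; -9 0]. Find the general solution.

x_1(t) = -C_1e^(3t) - C_2te^(3t) - C_2e^(3t), x_2(t) = 3C_1e^(3t) + 3C_2te^(3t) + 2C_2e^(3t)

Coefficient matrix A = [[6, 1], [-9, 0]].
Characteristic polynomial det(A - λI) = λ^2 - 6λ + 9 = 0.
Single eigenvalue λ = 3 with algebraic multiplicity 2.
Eigenvector v = (-1,3); generalized eigenvector w with (A-λI)w=v is (-1,2).
General solution: e^(3t)[C_1·v + C_2·(t·v + w)].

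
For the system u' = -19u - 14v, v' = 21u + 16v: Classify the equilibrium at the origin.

A = [[-19,-14],[21,16]]; det(A-λI) = λ^2 + 3λ - 10.
λ = -5, 2: opposite signs.

saddle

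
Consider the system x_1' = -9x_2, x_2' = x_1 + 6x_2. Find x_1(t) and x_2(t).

Coefficient matrix A = [[0, -9], [1, 6]].
Characteristic polynomial det(A - λI) = λ^2 - 6λ + 9 = 0.
Single eigenvalue λ = 3 with algebraic multiplicity 2.
Eigenvector v = (3,-1); generalized eigenvector w with (A-λI)w=v is (-1,0).
General solution: e^(3t)[C_1·v + C_2·(t·v + w)].

x_1(t) = 3C_1e^(3t) + 3C_2te^(3t) - C_2e^(3t), x_2(t) = -C_1e^(3t) - C_2te^(3t)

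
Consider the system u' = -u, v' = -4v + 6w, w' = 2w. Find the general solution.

u(t) = c_2e^(-t), v(t) = c_1e^(-4t) + c_3e^(2t), w(t) = c_3e^(2t)

Coefficient matrix A = [[-1, 0, 0], [0, -4, 6], [0, 0, 2]].
det(A - λI) = 0 gives eigenvalues λ = -4, -1, 2.
For λ=-4: eigenvector (0,1,0).
For λ=-1: eigenvector (1,0,0).
For λ=2: eigenvector (0,1,1).
General solution: c_1e^(-4t)(0,1,0) + c_2e^(-t)(1,0,0) + c_3e^(2t)(0,1,1).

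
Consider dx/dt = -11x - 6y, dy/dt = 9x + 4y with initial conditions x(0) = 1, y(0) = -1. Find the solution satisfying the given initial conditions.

Coefficient matrix A = [[-11, -6], [9, 4]].
Characteristic polynomial det(A - λI) = λ^2 + 7λ + 10 = 0.
Eigenvalues λ = -2, -5.
For λ=-2: (A-λI) row 1 is [-9, -6], so an eigenvector is (-2, 3).
For λ=-5: (A-λI) row 1 is [-6, -6], so an eigenvector is (-1, 1).
General solution: C_1e^(-2t)(-2,3) + C_2e^(-5t)(-1,1).
Applying x(0)=1, y(0)=-1 gives C_1=0, C_2=-1.

x(t) = e^(-5t), y(t) = -e^(-5t)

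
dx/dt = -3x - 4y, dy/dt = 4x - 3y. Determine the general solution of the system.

Coefficient matrix A = [[-3, -4], [4, -3]].
Characteristic polynomial det(A - λI) = λ^2 + 6λ + 25 = 0.
Eigenvalues λ = -3 ± 4i (complex conjugate pair).
For λ=-3+4i: an eigenvector is (0,-1) - i(1,0) = (0 - i, -1).
A real fundamental pair from Re and Im of e^((-3+4i)t)v: X_1 = e^(-3t)(cos(4t)·(0,-1) + sin(4t)·(1,0)), X_2 = e^(-3t)(sin(4t)·(0,-1) - cos(4t)·(1,0)).
General solution: K_1X_1 + K_2X_2.

x(t) = K_1e^(-3t)sin(4t) - K_2e^(-3t)cos(4t), y(t) = -K_1e^(-3t)cos(4t) - K_2e^(-3t)sin(4t)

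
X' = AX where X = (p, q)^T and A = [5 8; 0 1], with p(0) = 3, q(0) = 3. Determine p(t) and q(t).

Coefficient matrix A = [[5, 8], [0, 1]].
Characteristic polynomial det(A - λI) = λ^2 - 6λ + 5 = 0.
Eigenvalues λ = 5, 1.
For λ=5: (A-λI) row 1 is [0, 8], so an eigenvector is (-1, 0).
For λ=1: (A-λI) row 1 is [4, 8], so an eigenvector is (2, -1).
General solution: c_1e^(5t)(-1,0) + c_2e^(t)(2,-1).
Applying p(0)=3, q(0)=3 gives c_1=-9, c_2=-3.

p(t) = 9e^(5t) - 6e^(t), q(t) = 3e^(t)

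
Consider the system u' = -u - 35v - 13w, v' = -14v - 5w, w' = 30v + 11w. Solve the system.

Coefficient matrix A = [[-1, -35, -13], [0, -14, -5], [0, 30, 11]].
det(A - λI) = 0 gives eigenvalues λ = -1, -4, 1.
For λ=-1: eigenvector (1,0,0).
For λ=-4: eigenvector (3,1,-2).
For λ=1: eigenvector (-2,-1,3).
General solution: c_1e^(-t)(1,0,0) + c_2e^(-4t)(3,1,-2) + c_3e^(t)(-2,-1,3).

u(t) = c_1e^(-t) + 3c_2e^(-4t) - 2c_3e^(t), v(t) = c_2e^(-4t) - c_3e^(t), w(t) = -2c_2e^(-4t) + 3c_3e^(t)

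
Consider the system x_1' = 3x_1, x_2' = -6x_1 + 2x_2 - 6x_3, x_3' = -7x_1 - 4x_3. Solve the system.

x_1(t) = K_1e^(3t), x_2(t) = K_2e^(2t) + K_3e^(-4t), x_3(t) = -K_1e^(3t) + K_3e^(-4t)

Coefficient matrix A = [[3, 0, 0], [-6, 2, -6], [-7, 0, -4]].
det(A - λI) = 0 gives eigenvalues λ = 3, 2, -4.
For λ=3: eigenvector (1,0,-1).
For λ=2: eigenvector (0,1,0).
For λ=-4: eigenvector (0,1,1).
General solution: K_1e^(3t)(1,0,-1) + K_2e^(2t)(0,1,0) + K_3e^(-4t)(0,1,1).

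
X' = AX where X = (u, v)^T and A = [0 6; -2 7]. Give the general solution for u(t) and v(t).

u(t) = 3C_1e^(4t) - 2C_2e^(3t), v(t) = 2C_1e^(4t) - C_2e^(3t)

Coefficient matrix A = [[0, 6], [-2, 7]].
Characteristic polynomial det(A - λI) = λ^2 - 7λ + 12 = 0.
Eigenvalues λ = 4, 3.
For λ=4: (A-λI) row 1 is [-4, 6], so an eigenvector is (3, 2).
For λ=3: (A-λI) row 1 is [-3, 6], so an eigenvector is (-2, -1).
General solution: C_1e^(4t)(3,2) + C_2e^(3t)(-2,-1).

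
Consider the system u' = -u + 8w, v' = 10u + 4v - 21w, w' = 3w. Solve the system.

Coefficient matrix A = [[-1, 0, 8], [10, 4, -21], [0, 0, 3]].
det(A - λI) = 0 gives eigenvalues λ = 3, 4, -1.
For λ=3: eigenvector (2,1,1).
For λ=4: eigenvector (0,1,0).
For λ=-1: eigenvector (1,-2,0).
General solution: C_1e^(3t)(2,1,1) + C_2e^(4t)(0,1,0) + C_3e^(-t)(1,-2,0).

u(t) = 2C_1e^(3t) + C_3e^(-t), v(t) = C_1e^(3t) + C_2e^(4t) - 2C_3e^(-t), w(t) = C_1e^(3t)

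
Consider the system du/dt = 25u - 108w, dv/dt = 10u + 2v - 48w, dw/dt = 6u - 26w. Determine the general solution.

u(t) = 9C_1e^(t) + 4C_3e^(-2t), v(t) = 6C_1e^(t) + C_2e^(2t) + 2C_3e^(-2t), w(t) = 2C_1e^(t) + C_3e^(-2t)

Coefficient matrix A = [[25, 0, -108], [10, 2, -48], [6, 0, -26]].
det(A - λI) = 0 gives eigenvalues λ = 1, 2, -2.
For λ=1: eigenvector (9,6,2).
For λ=2: eigenvector (0,1,0).
For λ=-2: eigenvector (4,2,1).
General solution: C_1e^(t)(9,6,2) + C_2e^(2t)(0,1,0) + C_3e^(-2t)(4,2,1).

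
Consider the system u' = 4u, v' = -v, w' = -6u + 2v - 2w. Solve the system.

Coefficient matrix A = [[4, 0, 0], [0, -1, 0], [-6, 2, -2]].
det(A - λI) = 0 gives eigenvalues λ = 4, -1, -2.
For λ=4: eigenvector (1,0,-1).
For λ=-1: eigenvector (0,1,2).
For λ=-2: eigenvector (0,0,1).
General solution: C_1e^(4t)(1,0,-1) + C_2e^(-t)(0,1,2) + C_3e^(-2t)(0,0,1).

u(t) = C_1e^(4t), v(t) = C_2e^(-t), w(t) = -C_1e^(4t) + 2C_2e^(-t) + C_3e^(-2t)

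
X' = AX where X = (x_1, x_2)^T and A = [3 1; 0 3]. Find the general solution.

Coefficient matrix A = [[3, 1], [0, 3]].
Characteristic polynomial det(A - λI) = λ^2 - 6λ + 9 = 0.
Single eigenvalue λ = 3 with algebraic multiplicity 2.
Eigenvector v = (-1,0); generalized eigenvector w with (A-λI)w=v is (-2,-1).
General solution: e^(3t)[K_1·v + K_2·(t·v + w)].

x_1(t) = -K_1e^(3t) - K_2te^(3t) - 2K_2e^(3t), x_2(t) = -K_2e^(3t)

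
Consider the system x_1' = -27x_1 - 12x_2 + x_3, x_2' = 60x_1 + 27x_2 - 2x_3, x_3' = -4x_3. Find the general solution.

Coefficient matrix A = [[-27, -12, 1], [60, 27, -2], [0, 0, -4]].
det(A - λI) = 0 gives eigenvalues λ = -3, 3, -4.
For λ=-3: eigenvector (1,-2,0).
For λ=3: eigenvector (-2,5,0).
For λ=-4: eigenvector (-1,2,1).
General solution: C_1e^(-3t)(1,-2,0) + C_2e^(3t)(-2,5,0) + C_3e^(-4t)(-1,2,1).

x_1(t) = C_1e^(-3t) - 2C_2e^(3t) - C_3e^(-4t), x_2(t) = -2C_1e^(-3t) + 5C_2e^(3t) + 2C_3e^(-4t), x_3(t) = C_3e^(-4t)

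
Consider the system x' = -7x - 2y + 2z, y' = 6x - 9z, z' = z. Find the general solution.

Coefficient matrix A = [[-7, -2, 2], [6, 0, -9], [0, 0, 1]].
det(A - λI) = 0 gives eigenvalues λ = -3, -4, 1.
For λ=-3: eigenvector (1,-2,0).
For λ=-4: eigenvector (2,-3,0).
For λ=1: eigenvector (1,-3,1).
General solution: c_1e^(-3t)(1,-2,0) + c_2e^(-4t)(2,-3,0) + c_3e^(t)(1,-3,1).

x(t) = c_1e^(-3t) + 2c_2e^(-4t) + c_3e^(t), y(t) = -2c_1e^(-3t) - 3c_2e^(-4t) - 3c_3e^(t), z(t) = c_3e^(t)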